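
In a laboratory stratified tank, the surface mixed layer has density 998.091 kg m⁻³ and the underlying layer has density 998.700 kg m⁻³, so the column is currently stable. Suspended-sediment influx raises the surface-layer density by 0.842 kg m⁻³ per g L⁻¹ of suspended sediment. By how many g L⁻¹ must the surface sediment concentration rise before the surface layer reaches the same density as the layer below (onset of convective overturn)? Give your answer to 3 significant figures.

0.723 g L⁻¹

Density deficit of the surface layer: 998.700 − 998.091 = 0.609 kg m⁻³.
Required change = 0.609 / 0.842 = 0.723 g L⁻¹.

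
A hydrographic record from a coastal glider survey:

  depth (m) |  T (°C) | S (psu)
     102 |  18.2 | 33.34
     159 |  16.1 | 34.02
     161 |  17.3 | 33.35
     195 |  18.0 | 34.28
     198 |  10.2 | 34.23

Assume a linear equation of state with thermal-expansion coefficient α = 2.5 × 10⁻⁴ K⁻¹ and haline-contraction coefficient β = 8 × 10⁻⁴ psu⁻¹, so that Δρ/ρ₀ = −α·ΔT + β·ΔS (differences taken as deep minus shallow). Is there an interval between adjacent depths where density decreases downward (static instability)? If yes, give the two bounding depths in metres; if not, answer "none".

159–161 m

Evaluate Δρ/ρ₀ = −αΔT + βΔS across each adjacent pair:
  102–159 m: −αΔT+βΔS = −(2.5 × 10⁻⁴)(-2.1)+(8 × 10⁻⁴)(+0.68) = 1.1 × 10⁻³ → stable
  159–161 m: −αΔT+βΔS = −(2.5 × 10⁻⁴)(+1.2)+(8 × 10⁻⁴)(-0.67) = -8.4 × 10⁻⁴ → UNSTABLE
  161–195 m: −αΔT+βΔS = −(2.5 × 10⁻⁴)(+0.7)+(8 × 10⁻⁴)(+0.93) = 5.7 × 10⁻⁴ → stable
  195–198 m: −αΔT+βΔS = −(2.5 × 10⁻⁴)(-7.8)+(8 × 10⁻⁴)(-0.05) = 1.9 × 10⁻³ → stable
The 159–161 m interval has Δρ < 0: lighter water underlies denser water.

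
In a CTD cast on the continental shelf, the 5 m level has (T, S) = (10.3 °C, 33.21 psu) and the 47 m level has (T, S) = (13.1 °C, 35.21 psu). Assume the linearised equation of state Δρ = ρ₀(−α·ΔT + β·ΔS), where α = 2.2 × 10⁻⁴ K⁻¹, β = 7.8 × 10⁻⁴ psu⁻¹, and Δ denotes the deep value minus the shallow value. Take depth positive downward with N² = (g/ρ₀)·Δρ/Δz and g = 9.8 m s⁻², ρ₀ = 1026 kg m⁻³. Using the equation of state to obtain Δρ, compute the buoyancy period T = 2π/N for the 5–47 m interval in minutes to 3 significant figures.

ΔT = +2.8 K, ΔS = +2.00 psu (deep − shallow).
Δρ/ρ₀ = −αΔT + βΔS = -6.16 × 10⁻⁴ + 1.56 × 10⁻³ = 9.44 × 10⁻⁴, so Δρ ≈ 0.9685 kg m⁻³.
N² = (g/ρ₀)·Δρ/Δz = g·(Δρ/ρ₀)/Δz = 9.8 × 9.44 × 10⁻⁴ / 42 = 2.2027 × 10⁻⁴ s⁻².
N = √(2.2027 × 10⁻⁴) = 0.014841 rad s⁻¹ → T = 2π/N = 423.37 s = 7.0562 min ≈ 7.06 min.

7.06 min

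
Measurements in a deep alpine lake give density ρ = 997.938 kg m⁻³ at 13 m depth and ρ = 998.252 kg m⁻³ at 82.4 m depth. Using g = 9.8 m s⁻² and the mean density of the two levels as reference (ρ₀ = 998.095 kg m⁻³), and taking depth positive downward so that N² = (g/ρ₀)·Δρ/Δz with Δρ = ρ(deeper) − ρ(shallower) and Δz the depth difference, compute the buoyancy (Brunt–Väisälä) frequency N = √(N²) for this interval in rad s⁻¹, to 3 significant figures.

6.67 × 10⁻³ rad s⁻¹

Δρ = 998.252 − 997.938 = 0.314 kg m⁻³ over Δz = 82.4 − 13 = 69.4 m.
N² = (9.8/998.095) × (0.314/69.4) = 4.4425 × 10⁻⁵ s⁻².
N = √(4.4425 × 10⁻⁵) = 6.6652 × 10⁻³ rad s⁻¹ ≈ 6.67 × 10⁻³ rad s⁻¹.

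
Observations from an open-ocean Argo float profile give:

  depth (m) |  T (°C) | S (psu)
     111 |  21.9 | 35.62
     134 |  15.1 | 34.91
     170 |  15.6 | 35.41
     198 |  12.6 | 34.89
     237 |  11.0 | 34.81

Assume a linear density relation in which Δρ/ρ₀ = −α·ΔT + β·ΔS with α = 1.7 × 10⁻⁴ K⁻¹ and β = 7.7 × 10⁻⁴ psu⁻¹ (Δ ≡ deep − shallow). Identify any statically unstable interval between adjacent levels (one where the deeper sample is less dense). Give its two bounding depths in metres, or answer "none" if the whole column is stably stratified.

none

Evaluate Δρ/ρ₀ = −αΔT + βΔS across each adjacent pair:
  111–134 m: −αΔT+βΔS = −(1.7 × 10⁻⁴)(-6.8)+(7.7 × 10⁻⁴)(-0.71) = 6.1 × 10⁻⁴ → stable
  134–170 m: −αΔT+βΔS = −(1.7 × 10⁻⁴)(+0.5)+(7.7 × 10⁻⁴)(+0.50) = 3.0 × 10⁻⁴ → stable
  170–198 m: −αΔT+βΔS = −(1.7 × 10⁻⁴)(-3.0)+(7.7 × 10⁻⁴)(-0.52) = 1.1 × 10⁻⁴ → stable
  198–237 m: −αΔT+βΔS = −(1.7 × 10⁻⁴)(-1.6)+(7.7 × 10⁻⁴)(-0.08) = 2.1 × 10⁻⁴ → stable
Every interval has Δρ > 0: the column is stably stratified throughout.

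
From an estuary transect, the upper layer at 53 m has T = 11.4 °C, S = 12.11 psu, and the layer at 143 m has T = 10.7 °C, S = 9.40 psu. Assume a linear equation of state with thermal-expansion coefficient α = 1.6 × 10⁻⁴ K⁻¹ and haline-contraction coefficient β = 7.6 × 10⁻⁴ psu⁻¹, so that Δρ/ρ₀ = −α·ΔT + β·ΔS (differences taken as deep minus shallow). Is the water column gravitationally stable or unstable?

unstable

ΔT = 10.7 − 11.4 = -0.7 K and ΔS = 9.40 − 12.11 = -2.71 psu (deep − shallow).
−αΔT = 1.12 × 10⁻⁴; βΔS = -2.0596 × 10⁻³; sum Δρ/ρ₀ = -1.9476 × 10⁻³.
Δρ/ρ₀ < 0, so Δρ < 0: deeper water is lighter → statically unstable; the column would overturn.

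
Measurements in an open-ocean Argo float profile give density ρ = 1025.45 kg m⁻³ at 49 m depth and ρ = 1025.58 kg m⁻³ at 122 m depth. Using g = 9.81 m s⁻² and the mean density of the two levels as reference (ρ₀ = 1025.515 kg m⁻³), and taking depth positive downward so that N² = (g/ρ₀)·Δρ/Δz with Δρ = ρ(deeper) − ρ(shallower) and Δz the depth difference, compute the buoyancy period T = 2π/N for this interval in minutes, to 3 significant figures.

25.4 min

Δρ = 1025.58 − 1025.45 = 0.13 kg m⁻³ over Δz = 122 − 49 = 73 m.
N² = (9.81/1025.515) × (0.13/73) = 1.7035 × 10⁻⁵ s⁻².
N = √(1.7035 × 10⁻⁵) = 4.1273 × 10⁻³ rad s⁻¹, so T = 2π/N = 1.5223 × 10³ s = 25.372 min ≈ 25.4 min.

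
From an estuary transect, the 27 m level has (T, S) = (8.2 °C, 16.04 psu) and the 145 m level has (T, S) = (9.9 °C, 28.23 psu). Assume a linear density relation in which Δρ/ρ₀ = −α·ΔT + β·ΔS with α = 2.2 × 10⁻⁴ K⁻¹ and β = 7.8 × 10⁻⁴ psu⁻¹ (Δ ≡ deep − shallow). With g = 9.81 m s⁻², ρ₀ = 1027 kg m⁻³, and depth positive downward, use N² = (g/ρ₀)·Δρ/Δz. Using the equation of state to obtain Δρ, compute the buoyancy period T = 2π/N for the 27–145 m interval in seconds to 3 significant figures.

228 s

ΔT = +1.7 K, ΔS = +12.19 psu (deep − shallow).
Δρ/ρ₀ = −αΔT + βΔS = -3.74 × 10⁻⁴ + 9.5082 × 10⁻³ = 9.1342 × 10⁻³, so Δρ ≈ 9.381 kg m⁻³.
N² = (g/ρ₀)·Δρ/Δz = g·(Δρ/ρ₀)/Δz = 9.81 × 9.1342 × 10⁻³ / 118 = 7.5938 × 10⁻⁴ s⁻².
N = √(7.5938 × 10⁻⁴) = 0.027557 rad s⁻¹ → T = 2π/N = 228.01 s ≈ 228 s.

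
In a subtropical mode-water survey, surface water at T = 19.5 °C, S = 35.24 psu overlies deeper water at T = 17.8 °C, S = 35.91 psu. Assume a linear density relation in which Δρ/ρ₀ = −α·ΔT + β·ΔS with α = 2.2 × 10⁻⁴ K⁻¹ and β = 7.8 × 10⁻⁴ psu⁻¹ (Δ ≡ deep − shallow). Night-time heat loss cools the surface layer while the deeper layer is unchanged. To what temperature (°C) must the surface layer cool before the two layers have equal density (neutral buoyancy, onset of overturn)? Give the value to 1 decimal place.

Neutral buoyancy requires Δρ = 0, i.e. −α(T_deep − T_surf′) + β(S_deep − S_surf) = 0.
T_surf′ = T_deep − (β/α)·ΔS = 17.8 − (7.8 × 10⁻⁴/2.2 × 10⁻⁴)·(+0.67) = 15.425 °C.
Cooling required: 19.5 − (15.425) = 4.075 °C.

15.4 °C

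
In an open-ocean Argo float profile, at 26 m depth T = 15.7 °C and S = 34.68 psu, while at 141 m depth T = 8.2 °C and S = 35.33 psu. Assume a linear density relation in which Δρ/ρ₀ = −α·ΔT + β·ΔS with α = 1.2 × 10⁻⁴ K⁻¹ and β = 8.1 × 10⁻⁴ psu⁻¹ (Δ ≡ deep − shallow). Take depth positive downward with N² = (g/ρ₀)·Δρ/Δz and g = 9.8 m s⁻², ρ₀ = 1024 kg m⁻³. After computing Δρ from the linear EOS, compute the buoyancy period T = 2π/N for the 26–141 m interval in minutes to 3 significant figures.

ΔT = -7.5 K, ΔS = +0.65 psu (deep − shallow).
Δρ/ρ₀ = −αΔT + βΔS = 9.00 × 10⁻⁴ + 5.265 × 10⁻⁴ = 1.4265 × 10⁻³, so Δρ ≈ 1.461 kg m⁻³.
N² = (g/ρ₀)·Δρ/Δz = g·(Δρ/ρ₀)/Δz = 9.8 × 1.4265 × 10⁻³ / 115 = 1.2156 × 10⁻⁴ s⁻².
N = √(1.2156 × 10⁻⁴) = 0.011025 rad s⁻¹ → T = 2π/N = 569.90 s = 9.4983 min ≈ 9.50 min.

9.50 min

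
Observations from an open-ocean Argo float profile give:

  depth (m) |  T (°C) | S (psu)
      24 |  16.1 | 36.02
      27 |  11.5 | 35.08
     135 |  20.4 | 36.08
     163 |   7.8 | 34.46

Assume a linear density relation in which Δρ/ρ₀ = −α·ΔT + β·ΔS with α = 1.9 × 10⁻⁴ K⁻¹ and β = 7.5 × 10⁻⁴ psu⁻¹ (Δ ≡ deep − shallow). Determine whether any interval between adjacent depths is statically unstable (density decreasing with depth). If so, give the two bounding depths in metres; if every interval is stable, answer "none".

Evaluate Δρ/ρ₀ = −αΔT + βΔS across each adjacent pair:
  24–27 m: −αΔT+βΔS = −(1.9 × 10⁻⁴)(-4.6)+(7.5 × 10⁻⁴)(-0.94) = 1.7 × 10⁻⁴ → stable
  27–135 m: −αΔT+βΔS = −(1.9 × 10⁻⁴)(+8.9)+(7.5 × 10⁻⁴)(+1.00) = -9.4 × 10⁻⁴ → UNSTABLE
  135–163 m: −αΔT+βΔS = −(1.9 × 10⁻⁴)(-12.6)+(7.5 × 10⁻⁴)(-1.62) = 1.2 × 10⁻³ → stable
The 27–135 m interval has Δρ < 0: lighter water underlies denser water.

27–135 m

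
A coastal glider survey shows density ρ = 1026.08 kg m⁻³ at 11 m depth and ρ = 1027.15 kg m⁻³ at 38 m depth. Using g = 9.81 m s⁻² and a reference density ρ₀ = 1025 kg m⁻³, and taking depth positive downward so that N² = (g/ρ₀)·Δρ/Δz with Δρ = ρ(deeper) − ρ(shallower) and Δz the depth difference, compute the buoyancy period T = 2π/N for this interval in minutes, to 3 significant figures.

Δρ = 1027.15 − 1026.08 = 1.07 kg m⁻³ over Δz = 38 − 11 = 27 m.
N² = (9.81/1025) × (1.07/27) = 3.7928 × 10⁻⁴ s⁻².
N = √(3.7928 × 10⁻⁴) = 0.019475 rad s⁻¹, so T = 2π/N = 322.63 s = 5.3772 min ≈ 5.38 min.
Since Δρ > 0 the layer is stably stratified.

5.38 min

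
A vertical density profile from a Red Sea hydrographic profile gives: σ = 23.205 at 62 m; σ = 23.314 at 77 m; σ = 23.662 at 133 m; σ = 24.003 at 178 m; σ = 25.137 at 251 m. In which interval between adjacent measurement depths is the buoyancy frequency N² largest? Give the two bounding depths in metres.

Compute the density gradient over each adjacent pair:
  62–77 m: Δρ/Δz = 0.109/15 = 7.3 × 10⁻³ kg m⁻⁴
  77–133 m: Δρ/Δz = 0.348/56 = 6.2 × 10⁻³ kg m⁻⁴
  133–178 m: Δρ/Δz = 0.341/45 = 7.6 × 10⁻³ kg m⁻⁴
  178–251 m: Δρ/Δz = 1.134/73 = 0.016 kg m⁻⁴
The largest gradient is in the 178–251 m interval — the pycnocline.

178–251 m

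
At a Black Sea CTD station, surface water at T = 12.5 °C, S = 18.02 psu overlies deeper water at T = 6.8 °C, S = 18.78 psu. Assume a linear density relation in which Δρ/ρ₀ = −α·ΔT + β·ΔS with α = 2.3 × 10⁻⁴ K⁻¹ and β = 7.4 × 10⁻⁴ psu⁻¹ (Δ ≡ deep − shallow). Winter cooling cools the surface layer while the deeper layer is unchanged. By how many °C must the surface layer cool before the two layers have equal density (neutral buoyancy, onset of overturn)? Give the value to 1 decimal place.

8.1 °C

Neutral buoyancy requires Δρ = 0, i.e. −α(T_deep − T_surf′) + β(S_deep − S_surf) = 0.
T_surf′ = T_deep − (β/α)·ΔS = 6.8 − (7.4 × 10⁻⁴/2.3 × 10⁻⁴)·(+0.76) = 4.355 °C.
Cooling required: 12.5 − (4.355) = 8.145 °C.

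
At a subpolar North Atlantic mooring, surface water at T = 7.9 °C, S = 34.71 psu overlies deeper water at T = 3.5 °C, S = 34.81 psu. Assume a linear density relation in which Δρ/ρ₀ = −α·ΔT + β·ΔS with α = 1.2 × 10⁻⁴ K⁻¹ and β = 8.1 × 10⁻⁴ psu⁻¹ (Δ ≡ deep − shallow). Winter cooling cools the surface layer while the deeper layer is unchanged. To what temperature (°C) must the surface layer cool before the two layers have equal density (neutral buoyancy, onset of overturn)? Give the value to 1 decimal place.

2.8 °C

Neutral buoyancy requires Δρ = 0, i.e. −α(T_deep − T_surf′) + β(S_deep − S_surf) = 0.
T_surf′ = T_deep − (β/α)·ΔS = 3.5 − (8.1 × 10⁻⁴/1.2 × 10⁻⁴)·(+0.10) = 2.825 °C.
Cooling required: 7.9 − (2.825) = 5.075 °C.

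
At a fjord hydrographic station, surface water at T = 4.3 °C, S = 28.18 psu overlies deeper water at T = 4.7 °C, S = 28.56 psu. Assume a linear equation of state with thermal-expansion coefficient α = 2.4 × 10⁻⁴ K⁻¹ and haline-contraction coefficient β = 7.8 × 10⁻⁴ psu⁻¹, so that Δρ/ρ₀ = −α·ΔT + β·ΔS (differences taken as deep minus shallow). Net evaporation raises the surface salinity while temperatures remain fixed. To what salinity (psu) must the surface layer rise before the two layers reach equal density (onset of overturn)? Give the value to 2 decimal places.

28.44 psu

Neutral buoyancy requires −α(T_deep − T_surf) + β(S_deep − S_surf′) = 0.
S_surf′ = S_deep − (α/β)·ΔT = 28.56 − (2.4 × 10⁻⁴/7.8 × 10⁻⁴)·(+0.4) = 28.4369 psu.
Increase required: 28.4369 − 28.18 = 0.2569 psu.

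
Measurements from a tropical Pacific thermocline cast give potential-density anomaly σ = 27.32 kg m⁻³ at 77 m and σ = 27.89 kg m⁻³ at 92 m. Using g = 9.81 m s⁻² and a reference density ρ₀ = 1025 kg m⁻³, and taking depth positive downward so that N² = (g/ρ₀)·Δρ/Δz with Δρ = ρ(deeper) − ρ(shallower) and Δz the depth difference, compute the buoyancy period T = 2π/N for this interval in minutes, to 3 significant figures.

5.49 min

Δρ = 1027.89 − 1027.32 = 0.57 kg m⁻³ over Δz = 92 − 77 = 15 m.
N² = (9.81/1025) × (0.57/15) = 3.6369 × 10⁻⁴ s⁻².
N = √(3.6369 × 10⁻⁴) = 0.019071 rad s⁻¹, so T = 2π/N = 329.46 s = 5.4910 min ≈ 5.49 min.
A positive N² confirms static stability across the interval.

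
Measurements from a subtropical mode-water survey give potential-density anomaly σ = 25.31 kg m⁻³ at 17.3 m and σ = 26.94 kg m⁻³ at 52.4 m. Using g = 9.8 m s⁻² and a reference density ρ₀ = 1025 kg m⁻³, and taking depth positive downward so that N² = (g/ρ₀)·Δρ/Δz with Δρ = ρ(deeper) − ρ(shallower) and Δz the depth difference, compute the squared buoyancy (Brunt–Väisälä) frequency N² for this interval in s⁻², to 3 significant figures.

4.44 × 10⁻⁴ s⁻²

Δρ = 1026.94 − 1025.31 = 1.63 kg m⁻³ over Δz = 52.4 − 17.3 = 35.1 m.
N² = (9.8/1025) × (1.63/35.1) = 4.4400 × 10⁻⁴ s⁻² ≈ 4.44 × 10⁻⁴ s⁻².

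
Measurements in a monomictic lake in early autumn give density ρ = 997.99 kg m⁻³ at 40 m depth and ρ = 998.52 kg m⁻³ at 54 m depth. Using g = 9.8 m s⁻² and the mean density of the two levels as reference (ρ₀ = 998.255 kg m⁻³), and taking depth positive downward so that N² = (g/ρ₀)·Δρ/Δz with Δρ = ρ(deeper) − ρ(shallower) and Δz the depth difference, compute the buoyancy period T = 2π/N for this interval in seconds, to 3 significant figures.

Δρ = 998.52 − 997.99 = 0.53 kg m⁻³ over Δz = 54 − 40 = 14 m.
N² = (9.8/998.255) × (0.53/14) = 3.7165 × 10⁻⁴ s⁻².
N = √(3.7165 × 10⁻⁴) = 0.019278 rad s⁻¹, so T = 2π/N = 325.93 s ≈ 326 s.

326 s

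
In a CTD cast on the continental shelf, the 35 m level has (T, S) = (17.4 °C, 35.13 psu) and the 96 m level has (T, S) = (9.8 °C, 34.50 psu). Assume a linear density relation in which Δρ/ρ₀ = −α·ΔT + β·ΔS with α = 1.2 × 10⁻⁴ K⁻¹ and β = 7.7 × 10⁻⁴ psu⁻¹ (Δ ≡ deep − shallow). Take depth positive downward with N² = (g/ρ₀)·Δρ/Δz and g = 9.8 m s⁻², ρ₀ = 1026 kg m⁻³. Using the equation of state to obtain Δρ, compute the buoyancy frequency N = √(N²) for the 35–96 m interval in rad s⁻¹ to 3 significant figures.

8.28 × 10⁻³ rad s⁻¹

ΔT = -7.6 K, ΔS = -0.63 psu (deep − shallow).
Δρ/ρ₀ = −αΔT + βΔS = 9.12 × 10⁻⁴ − 4.851 × 10⁻⁴ = 4.269 × 10⁻⁴, so Δρ ≈ 0.4380 kg m⁻³.
N² = (g/ρ₀)·Δρ/Δz = g·(Δρ/ρ₀)/Δz = 9.8 × 4.269 × 10⁻⁴ / 61 = 6.8584 × 10⁻⁵ s⁻².
N = √(6.8584 × 10⁻⁵) = 8.2815 × 10⁻³ rad s⁻¹ ≈ 8.28 × 10⁻³ rad s⁻¹.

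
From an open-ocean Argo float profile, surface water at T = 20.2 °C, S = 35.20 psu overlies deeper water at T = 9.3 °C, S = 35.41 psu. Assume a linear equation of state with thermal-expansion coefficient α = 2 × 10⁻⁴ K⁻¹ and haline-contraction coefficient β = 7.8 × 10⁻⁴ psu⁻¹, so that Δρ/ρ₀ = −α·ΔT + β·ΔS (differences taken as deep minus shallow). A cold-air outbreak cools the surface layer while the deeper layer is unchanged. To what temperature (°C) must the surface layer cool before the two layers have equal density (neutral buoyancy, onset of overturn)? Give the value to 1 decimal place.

Neutral buoyancy requires Δρ = 0, i.e. −α(T_deep − T_surf′) + β(S_deep − S_surf) = 0.
T_surf′ = T_deep − (β/α)·ΔS = 9.3 − (7.8 × 10⁻⁴/2 × 10⁻⁴)·(+0.21) = 8.481 °C.
Cooling required: 20.2 − (8.481) = 11.719 °C.

8.5 °C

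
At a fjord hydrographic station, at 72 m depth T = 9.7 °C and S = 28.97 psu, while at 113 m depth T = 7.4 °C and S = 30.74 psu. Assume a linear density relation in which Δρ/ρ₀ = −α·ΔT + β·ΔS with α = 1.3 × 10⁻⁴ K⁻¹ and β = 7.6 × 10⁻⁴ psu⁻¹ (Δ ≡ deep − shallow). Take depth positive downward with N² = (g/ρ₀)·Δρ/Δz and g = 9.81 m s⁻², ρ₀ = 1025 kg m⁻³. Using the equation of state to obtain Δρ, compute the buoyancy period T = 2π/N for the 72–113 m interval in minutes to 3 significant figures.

5.28 min

ΔT = -2.3 K, ΔS = +1.77 psu (deep − shallow).
Δρ/ρ₀ = −αΔT + βΔS = 2.99 × 10⁻⁴ + 1.3452 × 10⁻³ = 1.6442 × 10⁻³, so Δρ ≈ 1.685 kg m⁻³.
N² = (g/ρ₀)·Δρ/Δz = g·(Δρ/ρ₀)/Δz = 9.81 × 1.6442 × 10⁻³ / 41 = 3.9340 × 10⁻⁴ s⁻².
N = √(3.9340 × 10⁻⁴) = 0.019834 rad s⁻¹ → T = 2π/N = 316.79 s = 5.2798 min ≈ 5.28 min.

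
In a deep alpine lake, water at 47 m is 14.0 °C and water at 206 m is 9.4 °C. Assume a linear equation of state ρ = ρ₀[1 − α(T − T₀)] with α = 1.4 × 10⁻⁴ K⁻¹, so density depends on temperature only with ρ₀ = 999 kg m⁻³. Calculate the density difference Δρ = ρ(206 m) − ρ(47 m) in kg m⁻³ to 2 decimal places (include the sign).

ΔT = -4.6 K, Δρ/ρ₀ = −αΔT = 6.44 × 10⁻⁴.
Δρ = 999 × (6.44 × 10⁻⁴) = +0.64 kg m⁻³.
Positive Δρ: denser below, stable.

+0.64 kg m⁻³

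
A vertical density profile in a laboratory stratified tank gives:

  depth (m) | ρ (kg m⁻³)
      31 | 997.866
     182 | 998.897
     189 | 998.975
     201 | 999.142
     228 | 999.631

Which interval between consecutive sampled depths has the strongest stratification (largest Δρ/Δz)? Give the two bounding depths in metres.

Compute the density gradient over each adjacent pair:
  31–182 m: Δρ/Δz = 1.031/151 = 6.8 × 10⁻³ kg m⁻⁴
  182–189 m: Δρ/Δz = 0.078/7 = 0.011 kg m⁻⁴
  189–201 m: Δρ/Δz = 0.167/12 = 0.014 kg m⁻⁴
  201–228 m: Δρ/Δz = 0.489/27 = 0.018 kg m⁻⁴
The largest gradient is in the 201–228 m interval — the pycnocline.

201–228 m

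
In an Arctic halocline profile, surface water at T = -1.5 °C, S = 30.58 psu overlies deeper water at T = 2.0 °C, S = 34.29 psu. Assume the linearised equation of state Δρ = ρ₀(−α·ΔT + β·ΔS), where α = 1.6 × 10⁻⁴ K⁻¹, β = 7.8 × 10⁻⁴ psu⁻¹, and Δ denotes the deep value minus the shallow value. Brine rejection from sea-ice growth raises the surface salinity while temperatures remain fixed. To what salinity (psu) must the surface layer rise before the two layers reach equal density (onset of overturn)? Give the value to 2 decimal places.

Neutral buoyancy requires −α(T_deep − T_surf) + β(S_deep − S_surf′) = 0.
S_surf′ = S_deep − (α/β)·ΔT = 34.29 − (1.6 × 10⁻⁴/7.8 × 10⁻⁴)·(+3.5) = 33.5721 psu.
Increase required: 33.5721 − 30.58 = 2.9921 psu.

33.57 psu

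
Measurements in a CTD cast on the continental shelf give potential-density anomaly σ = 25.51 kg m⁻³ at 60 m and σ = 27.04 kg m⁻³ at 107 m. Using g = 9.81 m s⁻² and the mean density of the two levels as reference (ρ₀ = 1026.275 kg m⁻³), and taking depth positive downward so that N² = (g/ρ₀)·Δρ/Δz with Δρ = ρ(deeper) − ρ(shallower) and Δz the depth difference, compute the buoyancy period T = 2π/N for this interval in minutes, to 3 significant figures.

5.94 min

Δρ = 1027.04 − 1025.51 = 1.53 kg m⁻³ over Δz = 107 − 60 = 47 m.
N² = (9.81/1026.275) × (1.53/47) = 3.1117 × 10⁻⁴ s⁻².
N = √(3.1117 × 10⁻⁴) = 0.017640 rad s⁻¹, so T = 2π/N = 356.19 s = 5.9365 min ≈ 5.94 min.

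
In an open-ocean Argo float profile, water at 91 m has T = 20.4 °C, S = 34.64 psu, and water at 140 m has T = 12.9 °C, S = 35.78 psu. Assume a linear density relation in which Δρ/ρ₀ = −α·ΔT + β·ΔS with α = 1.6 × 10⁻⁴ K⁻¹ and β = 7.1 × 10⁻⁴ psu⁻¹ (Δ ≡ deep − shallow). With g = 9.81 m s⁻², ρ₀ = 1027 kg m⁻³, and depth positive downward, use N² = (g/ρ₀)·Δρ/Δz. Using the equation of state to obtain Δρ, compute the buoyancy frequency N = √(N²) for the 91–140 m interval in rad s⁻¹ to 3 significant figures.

ΔT = -7.5 K, ΔS = +1.14 psu (deep − shallow).
Δρ/ρ₀ = −αΔT + βΔS = 1.20 × 10⁻³ + 8.094 × 10⁻⁴ = 2.0094 × 10⁻³, so Δρ ≈ 2.064 kg m⁻³.
N² = (g/ρ₀)·Δρ/Δz = g·(Δρ/ρ₀)/Δz = 9.81 × 2.0094 × 10⁻³ / 49 = 4.0229 × 10⁻⁴ s⁻².
N = √(4.0229 × 10⁻⁴) = 0.020057 rad s⁻¹ ≈ 0.0201 rad s⁻¹.

0.0201 rad s⁻¹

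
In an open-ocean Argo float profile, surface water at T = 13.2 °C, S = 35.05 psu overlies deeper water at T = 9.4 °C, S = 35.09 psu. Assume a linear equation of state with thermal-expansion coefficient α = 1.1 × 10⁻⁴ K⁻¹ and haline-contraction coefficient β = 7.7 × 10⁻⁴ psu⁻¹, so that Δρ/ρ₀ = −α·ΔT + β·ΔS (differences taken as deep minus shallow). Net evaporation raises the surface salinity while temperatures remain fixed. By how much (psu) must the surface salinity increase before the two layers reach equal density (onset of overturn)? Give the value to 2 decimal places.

0.58 psu

Neutral buoyancy requires −α(T_deep − T_surf) + β(S_deep − S_surf′) = 0.
S_surf′ = S_deep − (α/β)·ΔT = 35.09 − (1.1 × 10⁻⁴/7.7 × 10⁻⁴)·(-3.8) = 35.6329 psu.
Increase required: 35.6329 − 35.05 = 0.5829 psu.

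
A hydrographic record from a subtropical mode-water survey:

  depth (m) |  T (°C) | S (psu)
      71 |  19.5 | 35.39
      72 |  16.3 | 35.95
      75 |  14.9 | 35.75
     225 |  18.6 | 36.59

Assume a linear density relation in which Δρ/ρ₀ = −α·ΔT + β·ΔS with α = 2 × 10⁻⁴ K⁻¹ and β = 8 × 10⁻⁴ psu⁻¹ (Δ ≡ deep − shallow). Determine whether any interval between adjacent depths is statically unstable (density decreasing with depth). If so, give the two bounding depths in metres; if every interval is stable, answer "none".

75–225 m

Evaluate Δρ/ρ₀ = −αΔT + βΔS across each adjacent pair:
  71–72 m: −αΔT+βΔS = −(2 × 10⁻⁴)(-3.2)+(8 × 10⁻⁴)(+0.56) = 1.1 × 10⁻³ → stable
  72–75 m: −αΔT+βΔS = −(2 × 10⁻⁴)(-1.4)+(8 × 10⁻⁴)(-0.20) = 1.2 × 10⁻⁴ → stable
  75–225 m: −αΔT+βΔS = −(2 × 10⁻⁴)(+3.7)+(8 × 10⁻⁴)(+0.84) = -6.8 × 10⁻⁵ → UNSTABLE
The 75–225 m interval has Δρ < 0: lighter water underlies denser water.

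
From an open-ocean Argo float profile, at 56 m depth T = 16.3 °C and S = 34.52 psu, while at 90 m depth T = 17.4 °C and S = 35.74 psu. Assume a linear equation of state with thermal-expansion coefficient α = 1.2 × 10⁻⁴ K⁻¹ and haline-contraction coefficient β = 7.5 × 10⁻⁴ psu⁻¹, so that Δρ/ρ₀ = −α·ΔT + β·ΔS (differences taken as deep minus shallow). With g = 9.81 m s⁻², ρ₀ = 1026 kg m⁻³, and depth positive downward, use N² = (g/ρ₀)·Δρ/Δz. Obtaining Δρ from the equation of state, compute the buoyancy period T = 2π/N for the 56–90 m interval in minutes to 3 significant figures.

6.97 min

ΔT = +1.1 K, ΔS = +1.22 psu (deep − shallow).
Δρ/ρ₀ = −αΔT + βΔS = -1.32 × 10⁻⁴ + 9.15 × 10⁻⁴ = 7.83 × 10⁻⁴, so Δρ ≈ 0.8034 kg m⁻³.
N² = (g/ρ₀)·Δρ/Δz = g·(Δρ/ρ₀)/Δz = 9.81 × 7.83 × 10⁻⁴ / 34 = 2.2592 × 10⁻⁴ s⁻².
N = √(2.2592 × 10⁻⁴) = 0.015031 rad s⁻¹ → T = 2π/N = 418.02 s = 6.9670 min ≈ 6.97 min.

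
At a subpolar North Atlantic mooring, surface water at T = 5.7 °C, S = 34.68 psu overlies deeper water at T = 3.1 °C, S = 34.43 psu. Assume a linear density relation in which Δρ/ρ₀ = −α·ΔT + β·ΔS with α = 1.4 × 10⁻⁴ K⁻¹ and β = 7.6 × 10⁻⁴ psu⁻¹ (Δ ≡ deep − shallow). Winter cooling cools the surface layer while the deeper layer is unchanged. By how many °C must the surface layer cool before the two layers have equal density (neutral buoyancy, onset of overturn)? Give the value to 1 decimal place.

Neutral buoyancy requires Δρ = 0, i.e. −α(T_deep − T_surf′) + β(S_deep − S_surf) = 0.
T_surf′ = T_deep − (β/α)·ΔS = 3.1 − (7.6 × 10⁻⁴/1.4 × 10⁻⁴)·(-0.25) = 4.457 °C.
Cooling required: 5.7 − (4.457) = 1.243 °C.

1.2 °C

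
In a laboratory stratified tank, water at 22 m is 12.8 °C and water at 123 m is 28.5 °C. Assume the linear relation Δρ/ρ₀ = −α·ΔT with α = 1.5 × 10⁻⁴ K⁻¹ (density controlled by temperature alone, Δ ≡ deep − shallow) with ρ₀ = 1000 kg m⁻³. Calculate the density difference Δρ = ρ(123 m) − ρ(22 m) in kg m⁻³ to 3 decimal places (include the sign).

ΔT = +15.7 K, Δρ/ρ₀ = −αΔT = -2.355 × 10⁻³.
Δρ = 1000 × (-2.355 × 10⁻³) = -2.355 kg m⁻³.
Negative Δρ: lighter below, statically unstable.

-2.355 kg m⁻³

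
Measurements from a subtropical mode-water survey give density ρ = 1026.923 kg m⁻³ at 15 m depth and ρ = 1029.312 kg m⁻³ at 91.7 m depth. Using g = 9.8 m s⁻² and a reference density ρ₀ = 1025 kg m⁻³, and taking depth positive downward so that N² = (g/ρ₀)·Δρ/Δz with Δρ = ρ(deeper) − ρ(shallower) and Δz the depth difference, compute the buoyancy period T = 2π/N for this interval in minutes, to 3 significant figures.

Δρ = 1029.312 − 1026.923 = 2.389 kg m⁻³ over Δz = 91.7 − 15 = 76.7 m.
N² = (9.8/1025) × (2.389/76.7) = 2.9780 × 10⁻⁴ s⁻².
N = √(2.9780 × 10⁻⁴) = 0.017257 rad s⁻¹, so T = 2π/N = 364.09 s = 6.0682 min ≈ 6.07 min.
Since Δρ > 0 the layer is stably stratified.

6.07 min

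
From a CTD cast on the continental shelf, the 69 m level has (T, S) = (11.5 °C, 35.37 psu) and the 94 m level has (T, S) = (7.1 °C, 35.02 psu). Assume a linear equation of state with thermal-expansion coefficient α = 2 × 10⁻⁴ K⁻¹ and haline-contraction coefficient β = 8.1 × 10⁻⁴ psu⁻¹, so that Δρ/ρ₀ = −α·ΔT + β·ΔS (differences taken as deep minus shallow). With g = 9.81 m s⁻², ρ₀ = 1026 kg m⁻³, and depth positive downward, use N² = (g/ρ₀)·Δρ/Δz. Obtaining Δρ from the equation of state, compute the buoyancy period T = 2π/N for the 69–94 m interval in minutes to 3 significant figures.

ΔT = -4.4 K, ΔS = -0.35 psu (deep − shallow).
Δρ/ρ₀ = −αΔT + βΔS = 8.80 × 10⁻⁴ − 2.835 × 10⁻⁴ = 5.965 × 10⁻⁴, so Δρ ≈ 0.6120 kg m⁻³.
N² = (g/ρ₀)·Δρ/Δz = g·(Δρ/ρ₀)/Δz = 9.81 × 5.965 × 10⁻⁴ / 25 = 2.3407 × 10⁻⁴ s⁻².
N = √(2.3407 × 10⁻⁴) = 0.015299 rad s⁻¹ → T = 2π/N = 410.69 s = 6.8448 min ≈ 6.84 min.

6.84 min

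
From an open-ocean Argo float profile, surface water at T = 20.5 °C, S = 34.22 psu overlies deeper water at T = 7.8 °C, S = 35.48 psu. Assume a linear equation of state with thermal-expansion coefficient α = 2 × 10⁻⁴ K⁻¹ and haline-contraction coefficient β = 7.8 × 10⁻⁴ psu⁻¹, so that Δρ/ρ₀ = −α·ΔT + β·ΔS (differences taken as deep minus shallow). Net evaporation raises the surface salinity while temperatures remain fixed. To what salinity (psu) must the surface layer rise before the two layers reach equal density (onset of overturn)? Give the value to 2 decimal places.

Neutral buoyancy requires −α(T_deep − T_surf) + β(S_deep − S_surf′) = 0.
S_surf′ = S_deep − (α/β)·ΔT = 35.48 − (2 × 10⁻⁴/7.8 × 10⁻⁴)·(-12.7) = 38.7364 psu.
Increase required: 38.7364 − 34.22 = 4.5164 psu.

38.74 psu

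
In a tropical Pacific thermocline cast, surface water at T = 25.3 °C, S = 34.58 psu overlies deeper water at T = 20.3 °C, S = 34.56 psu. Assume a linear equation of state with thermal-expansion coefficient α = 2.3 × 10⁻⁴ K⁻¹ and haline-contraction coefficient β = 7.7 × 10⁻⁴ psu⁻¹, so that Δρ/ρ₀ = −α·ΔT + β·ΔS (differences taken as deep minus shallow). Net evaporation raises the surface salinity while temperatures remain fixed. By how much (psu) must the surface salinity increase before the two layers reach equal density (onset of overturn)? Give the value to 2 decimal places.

Neutral buoyancy requires −α(T_deep − T_surf) + β(S_deep − S_surf′) = 0.
S_surf′ = S_deep − (α/β)·ΔT = 34.56 − (2.3 × 10⁻⁴/7.7 × 10⁻⁴)·(-5.0) = 36.0535 psu.
Increase required: 36.0535 − 34.58 = 1.4735 psu.

1.47 psu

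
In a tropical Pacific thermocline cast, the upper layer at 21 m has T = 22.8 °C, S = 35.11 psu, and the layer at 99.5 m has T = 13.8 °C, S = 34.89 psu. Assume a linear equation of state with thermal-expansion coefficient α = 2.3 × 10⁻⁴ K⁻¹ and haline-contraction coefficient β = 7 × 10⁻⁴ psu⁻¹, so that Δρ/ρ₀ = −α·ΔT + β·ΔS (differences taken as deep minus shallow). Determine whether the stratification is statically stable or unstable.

stable

ΔT = 13.8 − 22.8 = -9.0 K and ΔS = 34.89 − 35.11 = -0.22 psu (deep − shallow).
−αΔT = 2.07 × 10⁻³; βΔS = -1.54 × 10⁻⁴; sum Δρ/ρ₀ = 1.916 × 10⁻³.
Δρ/ρ₀ > 0, so Δρ > 0: deeper water is denser → statically stable.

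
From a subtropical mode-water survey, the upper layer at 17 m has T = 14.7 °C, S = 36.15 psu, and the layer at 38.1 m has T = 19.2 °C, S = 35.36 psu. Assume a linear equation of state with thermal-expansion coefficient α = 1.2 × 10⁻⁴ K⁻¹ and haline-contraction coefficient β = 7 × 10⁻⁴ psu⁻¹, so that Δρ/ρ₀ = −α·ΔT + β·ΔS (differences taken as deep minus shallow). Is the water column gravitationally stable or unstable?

ΔT = 19.2 − 14.7 = +4.5 K and ΔS = 35.36 − 36.15 = -0.79 psu (deep − shallow).
−αΔT = -5.40 × 10⁻⁴; βΔS = -5.53 × 10⁻⁴; sum Δρ/ρ₀ = -1.093 × 10⁻³.
Δρ/ρ₀ < 0, so Δρ < 0: deeper water is lighter → statically unstable; the column would overturn.

unstable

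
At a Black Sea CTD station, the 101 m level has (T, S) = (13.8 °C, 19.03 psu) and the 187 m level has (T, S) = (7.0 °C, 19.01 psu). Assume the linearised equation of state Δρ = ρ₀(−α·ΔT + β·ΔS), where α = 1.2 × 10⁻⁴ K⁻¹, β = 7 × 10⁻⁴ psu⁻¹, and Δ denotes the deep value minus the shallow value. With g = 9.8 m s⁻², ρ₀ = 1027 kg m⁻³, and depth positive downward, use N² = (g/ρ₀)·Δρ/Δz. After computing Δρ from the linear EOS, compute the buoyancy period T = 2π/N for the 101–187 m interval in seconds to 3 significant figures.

657 s

ΔT = -6.8 K, ΔS = -0.02 psu (deep − shallow).
Δρ/ρ₀ = −αΔT + βΔS = 8.16 × 10⁻⁴ − 1.40 × 10⁻⁵ = 8.02 × 10⁻⁴, so Δρ ≈ 0.8237 kg m⁻³.
N² = (g/ρ₀)·Δρ/Δz = g·(Δρ/ρ₀)/Δz = 9.8 × 8.02 × 10⁻⁴ / 86 = 9.1391 × 10⁻⁵ s⁻².
N = √(9.1391 × 10⁻⁵) = 9.5599 × 10⁻³ rad s⁻¹ → T = 2π/N = 657.24 s ≈ 657 s.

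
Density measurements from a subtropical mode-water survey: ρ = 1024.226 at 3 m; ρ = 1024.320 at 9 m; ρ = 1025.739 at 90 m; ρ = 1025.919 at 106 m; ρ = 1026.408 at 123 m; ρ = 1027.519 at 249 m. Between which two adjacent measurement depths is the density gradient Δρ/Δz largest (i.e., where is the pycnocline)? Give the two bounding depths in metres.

106–123 m

Compute the density gradient over each adjacent pair:
  3–9 m: Δρ/Δz = 0.094/6 = 0.016 kg m⁻⁴
  9–90 m: Δρ/Δz = 1.419/81 = 0.018 kg m⁻⁴
  90–106 m: Δρ/Δz = 0.180/16 = 0.011 kg m⁻⁴
  106–123 m: Δρ/Δz = 0.489/17 = 0.029 kg m⁻⁴
  123–249 m: Δρ/Δz = 1.111/126 = 8.8 × 10⁻³ kg m⁻⁴
The largest gradient is in the 106–123 m interval — the pycnocline.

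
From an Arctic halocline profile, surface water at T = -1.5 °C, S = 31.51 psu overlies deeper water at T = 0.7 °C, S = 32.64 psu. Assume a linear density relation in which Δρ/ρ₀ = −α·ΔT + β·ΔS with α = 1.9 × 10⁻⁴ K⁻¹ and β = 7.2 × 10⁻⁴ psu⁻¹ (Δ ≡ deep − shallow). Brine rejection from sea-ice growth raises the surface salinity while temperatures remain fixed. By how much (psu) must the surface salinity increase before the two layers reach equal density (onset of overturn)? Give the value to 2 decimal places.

Neutral buoyancy requires −α(T_deep − T_surf) + β(S_deep − S_surf′) = 0.
S_surf′ = S_deep − (α/β)·ΔT = 32.64 − (1.9 × 10⁻⁴/7.2 × 10⁻⁴)·(+2.2) = 32.0594 psu.
Increase required: 32.0594 − 31.51 = 0.5494 psu.

0.55 psu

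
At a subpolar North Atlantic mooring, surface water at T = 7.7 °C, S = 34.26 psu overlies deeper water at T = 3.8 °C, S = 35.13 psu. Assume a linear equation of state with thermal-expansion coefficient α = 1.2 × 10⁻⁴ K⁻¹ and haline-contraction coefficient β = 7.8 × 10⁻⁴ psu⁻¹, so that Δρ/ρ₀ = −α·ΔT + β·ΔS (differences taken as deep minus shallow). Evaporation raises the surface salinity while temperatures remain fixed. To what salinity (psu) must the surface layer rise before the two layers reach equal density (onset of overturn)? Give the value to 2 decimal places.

Neutral buoyancy requires −α(T_deep − T_surf) + β(S_deep − S_surf′) = 0.
S_surf′ = S_deep − (α/β)·ΔT = 35.13 − (1.2 × 10⁻⁴/7.8 × 10⁻⁴)·(-3.9) = 35.7300 psu.
Increase required: 35.7300 − 34.26 = 1.4700 psu.

35.73 psu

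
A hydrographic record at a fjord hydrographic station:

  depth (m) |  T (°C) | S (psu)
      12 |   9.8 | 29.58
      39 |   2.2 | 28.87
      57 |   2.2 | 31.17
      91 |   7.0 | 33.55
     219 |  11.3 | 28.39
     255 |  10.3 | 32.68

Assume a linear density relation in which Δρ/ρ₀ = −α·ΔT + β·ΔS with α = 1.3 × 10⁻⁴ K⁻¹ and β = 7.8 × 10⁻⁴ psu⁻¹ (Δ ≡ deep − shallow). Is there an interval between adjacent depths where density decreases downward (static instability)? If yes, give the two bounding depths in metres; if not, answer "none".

91–219 m

Evaluate Δρ/ρ₀ = −αΔT + βΔS across each adjacent pair:
  12–39 m: −αΔT+βΔS = −(1.3 × 10⁻⁴)(-7.6)+(7.8 × 10⁻⁴)(-0.71) = 4.3 × 10⁻⁴ → stable
  39–57 m: −αΔT+βΔS = −(1.3 × 10⁻⁴)(+0.0)+(7.8 × 10⁻⁴)(+2.30) = 1.8 × 10⁻³ → stable
  57–91 m: −αΔT+βΔS = −(1.3 × 10⁻⁴)(+4.8)+(7.8 × 10⁻⁴)(+2.38) = 1.2 × 10⁻³ → stable
  91–219 m: −αΔT+βΔS = −(1.3 × 10⁻⁴)(+4.3)+(7.8 × 10⁻⁴)(-5.16) = -4.6 × 10⁻³ → UNSTABLE
  219–255 m: −αΔT+βΔS = −(1.3 × 10⁻⁴)(-1.0)+(7.8 × 10⁻⁴)(+4.29) = 3.5 × 10⁻³ → stable
The 91–219 m interval has Δρ < 0: lighter water underlies denser water.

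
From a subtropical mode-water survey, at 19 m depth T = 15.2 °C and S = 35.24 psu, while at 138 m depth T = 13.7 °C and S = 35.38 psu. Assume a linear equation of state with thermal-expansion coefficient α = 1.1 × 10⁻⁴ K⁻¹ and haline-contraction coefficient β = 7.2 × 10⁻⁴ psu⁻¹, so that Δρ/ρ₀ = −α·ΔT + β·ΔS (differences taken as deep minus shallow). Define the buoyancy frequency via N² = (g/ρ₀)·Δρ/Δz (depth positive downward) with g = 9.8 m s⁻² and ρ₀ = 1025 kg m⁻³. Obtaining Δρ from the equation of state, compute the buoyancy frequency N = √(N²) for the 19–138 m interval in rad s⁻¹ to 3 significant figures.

4.68 × 10⁻³ rad s⁻¹

ΔT = -1.5 K, ΔS = +0.14 psu (deep − shallow).
Δρ/ρ₀ = −αΔT + βΔS = 1.65 × 10⁻⁴ + 1.008 × 10⁻⁴ = 2.658 × 10⁻⁴, so Δρ ≈ 0.2724 kg m⁻³.
N² = (g/ρ₀)·Δρ/Δz = g·(Δρ/ρ₀)/Δz = 9.8 × 2.658 × 10⁻⁴ / 119 = 2.1889 × 10⁻⁵ s⁻².
N = √(2.1889 × 10⁻⁵) = 4.6786 × 10⁻³ rad s⁻¹ ≈ 4.68 × 10⁻³ rad s⁻¹.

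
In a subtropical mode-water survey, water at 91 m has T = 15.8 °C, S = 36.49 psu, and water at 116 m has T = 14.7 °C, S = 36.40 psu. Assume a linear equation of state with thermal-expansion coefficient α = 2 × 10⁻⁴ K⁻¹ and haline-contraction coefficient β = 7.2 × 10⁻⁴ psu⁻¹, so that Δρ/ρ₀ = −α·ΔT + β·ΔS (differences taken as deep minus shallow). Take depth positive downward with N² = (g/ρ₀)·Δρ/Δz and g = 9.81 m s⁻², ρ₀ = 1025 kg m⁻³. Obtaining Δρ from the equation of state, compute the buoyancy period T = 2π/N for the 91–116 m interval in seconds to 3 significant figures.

805 s

ΔT = -1.1 K, ΔS = -0.09 psu (deep − shallow).
Δρ/ρ₀ = −αΔT + βΔS = 2.20 × 10⁻⁴ − 6.48 × 10⁻⁵ = 1.552 × 10⁻⁴, so Δρ ≈ 0.1591 kg m⁻³.
N² = (g/ρ₀)·Δρ/Δz = g·(Δρ/ρ₀)/Δz = 9.81 × 1.552 × 10⁻⁴ / 25 = 6.0900 × 10⁻⁵ s⁻².
N = √(6.0900 × 10⁻⁵) = 7.8038 × 10⁻³ rad s⁻¹ → T = 2π/N = 805.14 s ≈ 805 s.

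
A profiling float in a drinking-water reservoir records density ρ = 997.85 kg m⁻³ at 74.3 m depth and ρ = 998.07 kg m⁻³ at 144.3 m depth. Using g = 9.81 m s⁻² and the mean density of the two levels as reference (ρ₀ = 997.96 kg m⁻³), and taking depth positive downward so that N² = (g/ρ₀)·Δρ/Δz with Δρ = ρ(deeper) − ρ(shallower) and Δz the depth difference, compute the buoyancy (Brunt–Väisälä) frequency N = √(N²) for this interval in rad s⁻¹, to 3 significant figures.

5.56 × 10⁻³ rad s⁻¹

Δρ = 998.07 − 997.85 = 0.22 kg m⁻³ over Δz = 144.3 − 74.3 = 70 m.
N² = (9.81/997.96) × (0.22/70) = 3.0894 × 10⁻⁵ s⁻².
N = √(3.0894 × 10⁻⁵) = 5.5582 × 10⁻³ rad s⁻¹ ≈ 5.56 × 10⁻³ rad s⁻¹.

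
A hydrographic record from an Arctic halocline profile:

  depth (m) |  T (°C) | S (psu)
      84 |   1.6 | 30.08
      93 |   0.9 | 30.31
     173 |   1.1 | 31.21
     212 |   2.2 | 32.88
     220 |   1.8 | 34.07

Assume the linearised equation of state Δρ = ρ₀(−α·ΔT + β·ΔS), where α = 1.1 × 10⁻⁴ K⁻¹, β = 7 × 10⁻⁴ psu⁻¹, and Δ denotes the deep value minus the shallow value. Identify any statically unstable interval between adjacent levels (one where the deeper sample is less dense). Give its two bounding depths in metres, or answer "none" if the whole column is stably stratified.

Evaluate Δρ/ρ₀ = −αΔT + βΔS across each adjacent pair:
  84–93 m: −αΔT+βΔS = −(1.1 × 10⁻⁴)(-0.7)+(7 × 10⁻⁴)(+0.23) = 2.4 × 10⁻⁴ → stable
  93–173 m: −αΔT+βΔS = −(1.1 × 10⁻⁴)(+0.2)+(7 × 10⁻⁴)(+0.90) = 6.1 × 10⁻⁴ → stable
  173–212 m: −αΔT+βΔS = −(1.1 × 10⁻⁴)(+1.1)+(7 × 10⁻⁴)(+1.67) = 1.0 × 10⁻³ → stable
  212–220 m: −αΔT+βΔS = −(1.1 × 10⁻⁴)(-0.4)+(7 × 10⁻⁴)(+1.19) = 8.8 × 10⁻⁴ → stable
Every interval has Δρ > 0: the column is stably stratified throughout.

none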